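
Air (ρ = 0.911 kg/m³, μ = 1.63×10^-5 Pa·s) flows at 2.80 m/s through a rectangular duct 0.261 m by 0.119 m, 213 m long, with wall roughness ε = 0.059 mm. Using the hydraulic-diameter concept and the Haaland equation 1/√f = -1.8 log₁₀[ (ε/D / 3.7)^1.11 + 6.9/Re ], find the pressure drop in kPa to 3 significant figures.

ΔP ≈ 0.116 kPa

Hydraulic diameter D_h = 4A/P = 4·(0.261·0.119)/(2·(0.261+0.119)) = 0.1242/0.76 = 0.1635 m.
Re = ρVD_h/μ = 0.911·2.8·0.1635/1.63e-05 = 2.558e+04.
ε/D_h = 5.9e-05/0.1635 = 0.000361; Haaland gives 1/√f = -1.8 log₁₀[3.53e-05+0.00027] = 6.328, so f = 0.02497.
ΔP = f(L/D_h)(ρV²/2) = 0.02497·213/0.1635·3.571 = 116.2 Pa.
ΔP = 0.116 kPa.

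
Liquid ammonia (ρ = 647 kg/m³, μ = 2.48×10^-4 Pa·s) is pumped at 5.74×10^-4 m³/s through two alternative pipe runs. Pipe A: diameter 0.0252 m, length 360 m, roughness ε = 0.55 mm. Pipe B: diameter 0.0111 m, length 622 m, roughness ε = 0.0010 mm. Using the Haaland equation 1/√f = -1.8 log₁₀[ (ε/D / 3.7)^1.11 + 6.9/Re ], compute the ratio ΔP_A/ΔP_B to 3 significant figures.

ΔP_A/ΔP_B ≈ 0.0295

Pipe A: V = Q/A = 0.000574/0.0004988 = 1.151 m/s; Re = 7.566e+04; ε/D = 0.0218; Haaland → f = 0.05089; ΔP_A = f(L/D)(ρV²/2) = 3.115e+05 Pa.
Pipe B: V = Q/A = 0.000574/9.677e-05 = 5.932 m/s; Re = 1.718e+05; ε/D = 9.01e-05; Haaland → f = 0.01653; ΔP_B = f(L/D)(ρV²/2) = 1.054e+07 Pa.
ΔP_A/ΔP_B = 3.115e+05/1.054e+07 = 0.0295.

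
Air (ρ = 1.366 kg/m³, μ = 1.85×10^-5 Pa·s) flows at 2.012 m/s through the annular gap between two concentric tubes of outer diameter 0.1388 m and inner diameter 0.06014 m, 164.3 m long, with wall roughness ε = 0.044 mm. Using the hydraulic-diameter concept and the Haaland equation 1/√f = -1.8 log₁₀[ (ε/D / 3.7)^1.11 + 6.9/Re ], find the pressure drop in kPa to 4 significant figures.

Hydraulic diameter D_h = 4A/P = D_o - D_i = 0.1388 - 0.06014 = 0.07866 m.
Re = ρVD_h/μ = 1.366·2.012·0.07866/1.85e-05 = 1.169e+04.
ε/D_h = 4.4e-05/0.07866 = 0.000559; Haaland gives 1/√f = -1.8 log₁₀[5.74e-05+0.00059] = 5.739, so f = 0.03036.
ΔP = f(L/D_h)(ρV²/2) = 0.03036·164.3/0.07866·2.765 = 175.3 Pa.
ΔP = 0.1753 kPa.

ΔP ≈ 0.1753 kPa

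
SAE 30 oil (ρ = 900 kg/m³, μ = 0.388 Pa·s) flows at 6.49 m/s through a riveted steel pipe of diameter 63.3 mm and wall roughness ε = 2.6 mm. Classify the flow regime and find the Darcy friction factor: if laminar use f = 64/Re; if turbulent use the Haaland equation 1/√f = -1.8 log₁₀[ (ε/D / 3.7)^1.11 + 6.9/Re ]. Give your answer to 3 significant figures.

f ≈ 0.0672

Re = ρVD/μ = 900·6.49·0.0633/0.388 = 952.9.
Re < 2300 → laminar, so f = 64/Re = 0.06716 (roughness is irrelevant in laminar flow).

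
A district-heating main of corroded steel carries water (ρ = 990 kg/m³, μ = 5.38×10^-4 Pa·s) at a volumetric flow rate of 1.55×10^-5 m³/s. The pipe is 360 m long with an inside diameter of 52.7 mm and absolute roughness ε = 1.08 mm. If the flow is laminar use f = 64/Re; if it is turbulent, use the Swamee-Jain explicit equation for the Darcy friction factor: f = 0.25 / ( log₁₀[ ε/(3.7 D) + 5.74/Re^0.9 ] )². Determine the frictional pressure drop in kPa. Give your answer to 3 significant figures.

ΔP ≈ 0.0159 kPa

Cross-sectional area A = πD²/4 = π(0.0527)²/4 = 0.002181 m²; mean velocity V = Q/A = 1.55e-05/0.002181 = 0.007106 m/s.
Reynolds number Re = ρVD/μ = 990 · 0.007106 · 0.0527 / 0.000538 = 689.1.
Re < 2300 → laminar flow, so f = 64/Re = 64/689.1 = 0.09287 (the turbulent correlation is not needed).
Darcy-Weisbach: ΔP = f(L/D)(ρV²/2) = 0.09287·(360/0.0527)·(990·0.007106²/2) = 0.09287·6831·0.02499 = 15.86 Pa.
ΔP = 15.86 Pa = 0.0159 kPa.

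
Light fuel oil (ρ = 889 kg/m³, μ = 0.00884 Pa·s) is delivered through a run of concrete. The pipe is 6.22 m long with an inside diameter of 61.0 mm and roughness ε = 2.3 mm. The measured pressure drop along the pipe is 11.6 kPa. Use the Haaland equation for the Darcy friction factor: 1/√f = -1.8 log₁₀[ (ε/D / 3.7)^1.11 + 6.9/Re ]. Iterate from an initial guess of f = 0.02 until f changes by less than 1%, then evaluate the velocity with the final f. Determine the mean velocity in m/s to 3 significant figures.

V ≈ 1.98 m/s

Rearranging Darcy-Weisbach: V = √(2·ΔP·D/(f·L·ρ)). With ε/D = 0.0023/0.061 = 0.0377, iterate starting from f = 0.02:
  f = 0.02 → V = √(2·1.16e+04·0.061/(0.02·6.22·889)) = 3.577 m/s; Re = ρVD/μ = 2.194e+04; f → 0.0644
  f = 0.0644 → V = 1.994 m/s; Re = 1.223e+04; f → 0.06538
  f = 0.06538 → V = 1.979 m/s; Re = 1.214e+04; f → 0.06539
Converged (Δf/f < 1%). With the final f = 0.06539: V = √(2·1.16e+04·0.061/(0.06539·6.22·889)) = 1.978 m/s.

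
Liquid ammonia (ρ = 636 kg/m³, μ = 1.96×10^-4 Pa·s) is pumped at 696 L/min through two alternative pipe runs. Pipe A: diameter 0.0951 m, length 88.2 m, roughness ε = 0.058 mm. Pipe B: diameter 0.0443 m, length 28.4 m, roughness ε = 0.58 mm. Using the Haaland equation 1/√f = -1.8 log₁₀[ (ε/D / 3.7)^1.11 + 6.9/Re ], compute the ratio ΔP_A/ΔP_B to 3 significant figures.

Pipe A: V = Q/A = 0.0116/0.007103 = 1.633 m/s; Re = 5.04e+05; ε/D = 0.00061; Haaland → f = 0.01824; ΔP_A = f(L/D)(ρV²/2) = 1.434e+04 Pa.
Pipe B: V = Q/A = 0.0116/0.001541 = 7.526 m/s; Re = 1.082e+06; ε/D = 0.0131; Haaland → f = 0.04174; ΔP_B = f(L/D)(ρV²/2) = 4.819e+05 Pa.
ΔP_A/ΔP_B = 1.434e+04/4.819e+05 = 0.0298.

ΔP_A/ΔP_B ≈ 0.0298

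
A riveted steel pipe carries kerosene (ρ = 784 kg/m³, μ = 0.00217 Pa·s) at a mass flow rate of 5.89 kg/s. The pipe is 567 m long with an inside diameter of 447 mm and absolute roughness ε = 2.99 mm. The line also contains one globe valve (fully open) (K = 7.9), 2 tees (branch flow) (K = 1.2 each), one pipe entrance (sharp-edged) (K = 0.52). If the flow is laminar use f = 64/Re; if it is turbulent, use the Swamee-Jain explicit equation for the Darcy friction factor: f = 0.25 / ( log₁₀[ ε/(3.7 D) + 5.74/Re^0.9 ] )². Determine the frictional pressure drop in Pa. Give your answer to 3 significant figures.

ΔP ≈ 57.5 Pa

A = πD²/4 = π(0.447)²/4 = 0.1569 m²; mean velocity V = ṁ/(ρA) = 5.89/(784 · 0.1569) = 0.04787 m/s.
Reynolds number Re = ρVD/μ = 784 · 0.04787 · 0.447 / 0.00217 = 7731.
Re > 4000 → turbulent. Relative roughness ε/D = 0.00299/0.447 = 0.00669. Swamee-Jain: f = 0.25/(log₁₀[0.00669/3.7 + 5.74/7731^0.9])² = 0.25/(log₁₀[0.00181 + 0.00182])² = 0.25/(-2.441)² = 0.04197.
Total minor-loss coefficient ΣK = 1·7.9 + 2·1.2 + 1·0.52 = 10.8.
ΔP = [f·L/D + ΣK]·(ρV²/2) = [0.04197·567/0.447 + 10.8]·(784·0.04787²/2) = [53.24 + 10.8]·0.8984 = 57.55 Pa.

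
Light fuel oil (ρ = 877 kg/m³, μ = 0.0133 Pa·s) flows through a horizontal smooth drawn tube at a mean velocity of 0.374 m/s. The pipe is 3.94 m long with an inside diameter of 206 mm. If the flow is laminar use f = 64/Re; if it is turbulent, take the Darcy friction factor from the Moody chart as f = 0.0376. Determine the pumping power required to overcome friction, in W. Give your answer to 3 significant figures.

P ≈ 0.550 W

Reynolds number Re = ρVD/μ = 877 · 0.374 · 0.206 / 0.0133 = 5080.
Re > 4000 → turbulent; use the Moody-chart value f = 0.0376.
Darcy-Weisbach: ΔP = f(L/D)(ρV²/2) = 0.0376·(3.94/0.206)·(877·0.374²/2) = 0.0376·19.13·61.34 = 44.11 Pa.
Q = V·A = 0.374·0.03333 = 0.01247 m³/s.
Pumping power P = QΔP = 0.01247·44.11 = 0.5498 W = 0.550 W.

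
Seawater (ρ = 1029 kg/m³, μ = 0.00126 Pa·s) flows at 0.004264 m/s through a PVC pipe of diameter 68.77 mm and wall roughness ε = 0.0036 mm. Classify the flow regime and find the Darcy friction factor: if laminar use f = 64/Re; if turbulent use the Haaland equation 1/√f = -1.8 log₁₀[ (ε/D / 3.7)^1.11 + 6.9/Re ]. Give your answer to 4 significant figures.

f ≈ 0.2673

Re = ρVD/μ = 1029·0.004264·0.06877/0.00126 = 239.5.
Re < 2300 → laminar, so f = 64/Re = 0.2673 (roughness is irrelevant in laminar flow).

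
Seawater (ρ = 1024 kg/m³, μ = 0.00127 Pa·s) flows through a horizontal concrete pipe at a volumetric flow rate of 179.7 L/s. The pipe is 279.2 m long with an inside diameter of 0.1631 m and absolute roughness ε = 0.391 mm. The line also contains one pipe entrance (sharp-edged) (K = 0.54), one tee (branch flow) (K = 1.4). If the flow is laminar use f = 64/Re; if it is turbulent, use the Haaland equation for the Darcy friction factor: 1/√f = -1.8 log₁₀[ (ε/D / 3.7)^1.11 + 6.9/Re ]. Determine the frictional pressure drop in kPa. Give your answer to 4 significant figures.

Q = 179.7 L/s = 179.7/1000 = 0.1797 m³/s.
Cross-sectional area A = πD²/4 = π(0.1631)²/4 = 0.02089 m²; mean velocity V = Q/A = 0.1797/0.02089 = 8.601 m/s.
Reynolds number Re = ρVD/μ = 1024 · 8.601 · 0.1631 / 0.00127 = 1.131e+06.
Re > 4000 → turbulent. Relative roughness ε/D = 0.000391/0.1631 = 0.0024. Haaland: 1/√f = -1.8 log₁₀[(0.0024/3.7)^1.11 + 6.9/1.131e+06] = -1.8 log₁₀[0.000289 + 6.1e-06] = 6.354, so f = 0.02477.
Total minor-loss coefficient ΣK = 1·0.54 + 1·1.4 = 1.94.
ΔP = [f·L/D + ΣK]·(ρV²/2) = [0.02477·279.2/0.1631 + 1.94]·(1024·8.601²/2) = [42.4 + 1.94]·3.788e+04 = 1.679e+06 Pa.
ΔP = 1.679e+06 Pa = 1679 kPa.

ΔP ≈ 1679 kPa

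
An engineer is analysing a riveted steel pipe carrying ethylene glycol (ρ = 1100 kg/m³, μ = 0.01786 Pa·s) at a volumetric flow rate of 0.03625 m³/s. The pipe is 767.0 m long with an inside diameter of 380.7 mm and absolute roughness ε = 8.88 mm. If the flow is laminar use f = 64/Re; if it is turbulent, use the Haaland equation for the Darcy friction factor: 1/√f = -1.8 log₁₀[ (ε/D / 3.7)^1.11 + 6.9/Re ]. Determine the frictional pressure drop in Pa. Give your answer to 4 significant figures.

Cross-sectional area A = πD²/4 = π(0.3807)²/4 = 0.1138 m²; mean velocity V = Q/A = 0.03625/0.1138 = 0.3185 m/s.
Reynolds number Re = ρVD/μ = 1100 · 0.3185 · 0.3807 / 0.0179 = 7467.
Re > 4000 → turbulent. Relative roughness ε/D = 0.00888/0.3807 = 0.0233. Haaland: 1/√f = -1.8 log₁₀[(0.0233/3.7)^1.11 + 6.9/7467] = -1.8 log₁₀[0.00361 + 0.000924] = 4.218, so f = 0.0562.
Darcy-Weisbach: ΔP = f(L/D)(ρV²/2) = 0.0562·(767/0.3807)·(1100·0.3185²/2) = 0.0562·2015·55.78 = 6316 Pa.

ΔP ≈ 6316 Pa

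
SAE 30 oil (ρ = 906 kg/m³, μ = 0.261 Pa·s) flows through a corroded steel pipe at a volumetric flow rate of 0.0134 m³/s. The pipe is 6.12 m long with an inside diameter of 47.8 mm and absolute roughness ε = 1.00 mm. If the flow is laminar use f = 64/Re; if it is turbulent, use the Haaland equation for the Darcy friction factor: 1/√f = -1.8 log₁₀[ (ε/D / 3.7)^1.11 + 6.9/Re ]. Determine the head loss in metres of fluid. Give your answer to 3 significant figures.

h_f ≈ 18.8 m

Cross-sectional area A = πD²/4 = π(0.0478)²/4 = 0.001795 m²; mean velocity V = Q/A = 0.0134/0.001795 = 7.467 m/s.
Reynolds number Re = ρVD/μ = 906 · 7.467 · 0.0478 / 0.261 = 1239.
Re < 2300 → laminar flow, so f = 64/Re = 64/1239 = 0.05165 (the turbulent correlation is not needed).
Darcy-Weisbach: ΔP = f(L/D)(ρV²/2) = 0.05165·(6.12/0.0478)·(906·7.467²/2) = 0.05165·128·2.526e+04 = 1.67e+05 Pa.
Head loss h_f = ΔP/(ρg) = 1.67e+05/(906·9.81) = 18.8 m.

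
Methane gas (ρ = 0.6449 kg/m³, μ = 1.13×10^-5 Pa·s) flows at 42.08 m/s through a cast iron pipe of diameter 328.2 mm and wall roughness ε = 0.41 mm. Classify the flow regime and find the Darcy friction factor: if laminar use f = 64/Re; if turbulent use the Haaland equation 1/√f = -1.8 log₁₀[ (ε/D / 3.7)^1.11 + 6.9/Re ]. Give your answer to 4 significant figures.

f ≈ 0.02107

Re = ρVD/μ = 0.6449·42.08·0.3282/1.13e-05 = 7.882e+05.
Re > 4000 → turbulent. ε/D = 0.00041/0.3282 = 0.00125; Haaland: 1/√f = -1.8 log₁₀[0.00014 + 8.75e-06] = 6.889, so f = 0.02107.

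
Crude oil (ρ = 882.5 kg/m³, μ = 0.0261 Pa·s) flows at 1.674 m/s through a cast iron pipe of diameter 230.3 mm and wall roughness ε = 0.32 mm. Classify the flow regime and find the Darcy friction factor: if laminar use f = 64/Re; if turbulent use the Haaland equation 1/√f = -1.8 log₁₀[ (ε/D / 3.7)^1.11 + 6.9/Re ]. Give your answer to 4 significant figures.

f ≈ 0.03085

Re = ρVD/μ = 882.5·1.674·0.2303/0.0261 = 1.304e+04.
Re > 4000 → turbulent. ε/D = 0.00032/0.2303 = 0.00139; Haaland: 1/√f = -1.8 log₁₀[0.000158 + 0.000529] = 5.693, so f = 0.03085.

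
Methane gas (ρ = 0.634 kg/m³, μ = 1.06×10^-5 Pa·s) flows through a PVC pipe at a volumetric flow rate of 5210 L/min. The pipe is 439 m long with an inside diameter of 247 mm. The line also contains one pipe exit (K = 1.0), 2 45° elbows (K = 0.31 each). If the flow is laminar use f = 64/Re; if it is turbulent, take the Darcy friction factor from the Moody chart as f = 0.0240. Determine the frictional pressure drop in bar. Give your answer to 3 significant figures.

ΔP ≈ 4.61×10^-4 bar

Q = 5210 L/min = 5210/60000 = 0.08683 m³/s.
Cross-sectional area A = πD²/4 = π(0.247)²/4 = 0.04792 m²; mean velocity V = Q/A = 0.08683/0.04792 = 1.812 m/s.
Reynolds number Re = ρVD/μ = 0.634 · 1.812 · 0.247 / 1.06e-05 = 2.677e+04.
Re > 4000 → turbulent; use the Moody-chart value f = 0.0240.
Total minor-loss coefficient ΣK = 1·1 + 2·0.31 = 1.62.
ΔP = [f·L/D + ΣK]·(ρV²/2) = [0.024·439/0.247 + 1.62]·(0.634·1.812²/2) = [42.66 + 1.62]·1.041 = 46.09 Pa.
ΔP = 46.09 Pa = 4.61×10^-4 bar.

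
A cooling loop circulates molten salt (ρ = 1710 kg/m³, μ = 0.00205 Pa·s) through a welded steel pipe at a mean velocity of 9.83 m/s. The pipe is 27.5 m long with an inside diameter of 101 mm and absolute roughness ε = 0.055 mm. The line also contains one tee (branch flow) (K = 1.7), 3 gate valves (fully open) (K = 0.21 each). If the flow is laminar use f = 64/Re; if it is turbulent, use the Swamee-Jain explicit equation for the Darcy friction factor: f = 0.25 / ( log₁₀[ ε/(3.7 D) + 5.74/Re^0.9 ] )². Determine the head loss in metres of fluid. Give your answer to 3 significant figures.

h_f ≈ 35.2 m

Reynolds number Re = ρVD/μ = 1710 · 9.83 · 0.101 / 0.00205 = 8.282e+05.
Re > 4000 → turbulent. Relative roughness ε/D = 5.5e-05/0.101 = 0.000545. Swamee-Jain: f = 0.25/(log₁₀[0.000545/3.7 + 5.74/8.282e+05^0.9])² = 0.25/(log₁₀[0.000147 + 2.71e-05])² = 0.25/(-3.759)² = 0.01769.
Total minor-loss coefficient ΣK = 1·1.7 + 3·0.21 = 2.33.
ΔP = [f·L/D + ΣK]·(ρV²/2) = [0.01769·27.5/0.101 + 2.33]·(1710·9.83²/2) = [4.818 + 2.33]·8.262e+04 = 5.905e+05 Pa.
Head loss h_f = ΔP/(ρg) = 5.905e+05/(1710·9.81) = 35.2 m.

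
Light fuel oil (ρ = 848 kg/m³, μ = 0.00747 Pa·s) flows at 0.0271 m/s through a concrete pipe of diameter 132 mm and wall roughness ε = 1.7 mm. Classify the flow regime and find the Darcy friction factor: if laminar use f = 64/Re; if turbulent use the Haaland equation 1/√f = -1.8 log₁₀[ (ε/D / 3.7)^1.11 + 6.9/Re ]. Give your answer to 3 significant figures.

Re = ρVD/μ = 848·0.0271·0.132/0.00747 = 406.1.
Re < 2300 → laminar, so f = 64/Re = 0.1576 (roughness is irrelevant in laminar flow).

f ≈ 0.158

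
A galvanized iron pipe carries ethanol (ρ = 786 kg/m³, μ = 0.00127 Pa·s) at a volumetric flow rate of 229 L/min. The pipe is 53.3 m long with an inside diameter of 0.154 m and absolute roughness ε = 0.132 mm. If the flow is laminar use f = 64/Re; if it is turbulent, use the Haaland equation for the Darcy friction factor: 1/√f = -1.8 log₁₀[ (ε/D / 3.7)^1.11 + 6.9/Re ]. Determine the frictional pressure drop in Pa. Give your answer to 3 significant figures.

ΔP ≈ 157 Pa

Q = 229 L/min = 229/60000 = 0.003817 m³/s.
Cross-sectional area A = πD²/4 = π(0.154)²/4 = 0.01863 m²; mean velocity V = Q/A = 0.003817/0.01863 = 0.2049 m/s.
Reynolds number Re = ρVD/μ = 786 · 0.2049 · 0.154 / 0.00127 = 1.953e+04.
Re > 4000 → turbulent. Relative roughness ε/D = 0.000132/0.154 = 0.000857. Haaland: 1/√f = -1.8 log₁₀[(0.000857/3.7)^1.11 + 6.9/1.953e+04] = -1.8 log₁₀[9.23e-05 + 0.000353] = 6.032, so f = 0.02748.
Darcy-Weisbach: ΔP = f(L/D)(ρV²/2) = 0.02748·(53.3/0.154)·(786·0.2049²/2) = 0.02748·346.1·16.5 = 157 Pa.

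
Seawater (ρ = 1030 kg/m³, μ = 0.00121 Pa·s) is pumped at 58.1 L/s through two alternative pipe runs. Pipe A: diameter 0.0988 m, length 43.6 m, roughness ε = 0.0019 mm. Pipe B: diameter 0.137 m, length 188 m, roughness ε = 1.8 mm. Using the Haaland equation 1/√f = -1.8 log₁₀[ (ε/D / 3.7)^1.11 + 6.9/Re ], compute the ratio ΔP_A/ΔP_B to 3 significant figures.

ΔP_A/ΔP_B ≈ 0.363

Pipe A: V = Q/A = 0.0581/0.007667 = 7.578 m/s; Re = 6.374e+05; ε/D = 1.92e-05; Haaland → f = 0.01278; ΔP_A = f(L/D)(ρV²/2) = 1.668e+05 Pa.
Pipe B: V = Q/A = 0.0581/0.01474 = 3.941 m/s; Re = 4.596e+05; ε/D = 0.0131; Haaland → f = 0.04185; ΔP_B = f(L/D)(ρV²/2) = 4.594e+05 Pa.
ΔP_A/ΔP_B = 1.668e+05/4.594e+05 = 0.363.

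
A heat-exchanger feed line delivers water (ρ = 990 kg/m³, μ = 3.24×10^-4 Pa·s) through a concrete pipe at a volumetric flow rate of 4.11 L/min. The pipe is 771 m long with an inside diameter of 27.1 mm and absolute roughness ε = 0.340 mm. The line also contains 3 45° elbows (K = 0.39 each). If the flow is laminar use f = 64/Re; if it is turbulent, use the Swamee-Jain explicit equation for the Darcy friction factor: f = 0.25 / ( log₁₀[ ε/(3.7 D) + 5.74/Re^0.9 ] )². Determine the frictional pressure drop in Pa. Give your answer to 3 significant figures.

Q = 4.11 L/min = 4.11/60000 = 6.85e-05 m³/s.
Cross-sectional area A = πD²/4 = π(0.0271)²/4 = 0.0005768 m²; mean velocity V = Q/A = 6.85e-05/0.0005768 = 0.1188 m/s.
Reynolds number Re = ρVD/μ = 990 · 0.1188 · 0.0271 / 0.000324 = 9834.
Re > 4000 → turbulent. Relative roughness ε/D = 0.00034/0.0271 = 0.0125. Swamee-Jain: f = 0.25/(log₁₀[0.0125/3.7 + 5.74/9834^0.9])² = 0.25/(log₁₀[0.00339 + 0.00146])² = 0.25/(-2.314)² = 0.04669.
Total minor-loss coefficient ΣK = 3·0.39 = 1.17.
ΔP = [f·L/D + ΣK]·(ρV²/2) = [0.04669·771/0.0271 + 1.17]·(990·0.1188²/2) = [1328 + 1.17]·6.981 = 9283 Pa.

ΔP ≈ 9280 Pa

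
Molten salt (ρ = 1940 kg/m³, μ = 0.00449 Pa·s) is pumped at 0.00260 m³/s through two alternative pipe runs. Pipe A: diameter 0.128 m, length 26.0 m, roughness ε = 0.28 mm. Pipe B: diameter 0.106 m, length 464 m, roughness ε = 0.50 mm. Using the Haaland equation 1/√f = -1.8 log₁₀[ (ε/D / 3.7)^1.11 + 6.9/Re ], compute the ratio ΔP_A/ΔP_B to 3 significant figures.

ΔP_A/ΔP_B ≈ 0.0203

Pipe A: V = Q/A = 0.0026/0.01287 = 0.2021 m/s; Re = 1.117e+04; ε/D = 0.00219; Haaland → f = 0.03304; ΔP_A = f(L/D)(ρV²/2) = 265.8 Pa.
Pipe B: V = Q/A = 0.0026/0.008825 = 0.2946 m/s; Re = 1.349e+04; ε/D = 0.00472; Haaland → f = 0.03548; ΔP_B = f(L/D)(ρV²/2) = 1.308e+04 Pa.
ΔP_A/ΔP_B = 265.8/1.308e+04 = 0.0203.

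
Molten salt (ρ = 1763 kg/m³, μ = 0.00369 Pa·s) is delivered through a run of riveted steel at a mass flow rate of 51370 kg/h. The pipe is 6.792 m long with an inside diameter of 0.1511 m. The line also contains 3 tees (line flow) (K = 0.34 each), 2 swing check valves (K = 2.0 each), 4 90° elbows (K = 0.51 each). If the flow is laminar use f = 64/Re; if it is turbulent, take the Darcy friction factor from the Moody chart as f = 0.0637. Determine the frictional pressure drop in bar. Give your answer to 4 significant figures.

ṁ = 51370 kg/h = 51370/3600 = 14.27 kg/s.
A = πD²/4 = π(0.1511)²/4 = 0.01793 m²; mean velocity V = ṁ/(ρA) = 14.27/(1763 · 0.01793) = 0.4514 m/s.
Reynolds number Re = ρVD/μ = 1763 · 0.4514 · 0.1511 / 0.00369 = 3.259e+04.
Re > 4000 → turbulent; use the Moody-chart value f = 0.0637.
Total minor-loss coefficient ΣK = 3·0.34 + 2·2 + 4·0.51 = 7.06.
ΔP = [f·L/D + ΣK]·(ρV²/2) = [0.0637·6.792/0.1511 + 7.06]·(1763·0.4514²/2) = [2.863 + 7.06]·179.6 = 1782 Pa.
ΔP = 1782 Pa = 0.01782 bar.

ΔP ≈ 0.01782 bar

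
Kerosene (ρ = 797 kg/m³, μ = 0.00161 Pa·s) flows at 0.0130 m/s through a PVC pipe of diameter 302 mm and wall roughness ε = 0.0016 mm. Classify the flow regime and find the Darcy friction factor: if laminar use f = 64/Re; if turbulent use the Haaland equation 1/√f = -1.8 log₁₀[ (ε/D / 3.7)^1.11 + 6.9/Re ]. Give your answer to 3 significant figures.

f ≈ 0.0329

Re = ρVD/μ = 797·0.013·0.302/0.00161 = 1943.
Re < 2300 → laminar, so f = 64/Re = 0.03293 (roughness is irrelevant in laminar flow).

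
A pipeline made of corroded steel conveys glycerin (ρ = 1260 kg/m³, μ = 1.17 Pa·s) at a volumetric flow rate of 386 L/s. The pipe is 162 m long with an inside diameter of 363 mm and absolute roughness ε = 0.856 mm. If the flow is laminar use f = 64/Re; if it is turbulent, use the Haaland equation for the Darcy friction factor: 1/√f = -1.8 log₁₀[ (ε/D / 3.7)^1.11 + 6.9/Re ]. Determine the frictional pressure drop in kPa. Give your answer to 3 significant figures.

ΔP ≈ 172 kPa

Q = 386 L/s = 386/1000 = 0.386 m³/s.
Cross-sectional area A = πD²/4 = π(0.363)²/4 = 0.1035 m²; mean velocity V = Q/A = 0.386/0.1035 = 3.73 m/s.
Reynolds number Re = ρVD/μ = 1260 · 3.73 · 0.363 / 1.17 = 1458.
Re < 2300 → laminar flow, so f = 64/Re = 64/1458 = 0.04389 (the turbulent correlation is not needed).
Darcy-Weisbach: ΔP = f(L/D)(ρV²/2) = 0.04389·(162/0.363)·(1260·3.73²/2) = 0.04389·446.3·8764 = 1.717e+05 Pa.
ΔP = 1.717e+05 Pa = 172 kPa.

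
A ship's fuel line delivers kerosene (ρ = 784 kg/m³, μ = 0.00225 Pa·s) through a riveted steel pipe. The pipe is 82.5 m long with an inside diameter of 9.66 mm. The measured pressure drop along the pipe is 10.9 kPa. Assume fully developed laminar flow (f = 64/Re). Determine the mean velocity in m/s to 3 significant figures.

For laminar flow, f = 64/Re with Re = ρVD/μ, so Darcy-Weisbach reduces to ΔP = 32μLV/D². Solving for V: V = ΔP·D²/(32μL) = 1.09e+04·(0.00966)²/(32·0.00225·82.5) = 0.1712 m/s.
Check: Re = ρVD/μ = 784·0.1712·0.00966/0.00225 = 576.4 < 2300, so the laminar assumption holds.

V ≈ 0.171 m/s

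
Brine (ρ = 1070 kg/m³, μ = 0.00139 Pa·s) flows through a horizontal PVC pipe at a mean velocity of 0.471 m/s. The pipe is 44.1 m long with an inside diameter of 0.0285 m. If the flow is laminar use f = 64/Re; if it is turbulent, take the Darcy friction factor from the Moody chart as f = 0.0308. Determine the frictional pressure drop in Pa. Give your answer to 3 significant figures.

Reynolds number Re = ρVD/μ = 1070 · 0.471 · 0.0285 / 0.00139 = 1.033e+04.
Re > 4000 → turbulent; use the Moody-chart value f = 0.0308.
Darcy-Weisbach: ΔP = f(L/D)(ρV²/2) = 0.0308·(44.1/0.0285)·(1070·0.471²/2) = 0.0308·1547·118.7 = 5656 Pa.

ΔP ≈ 5660 Pa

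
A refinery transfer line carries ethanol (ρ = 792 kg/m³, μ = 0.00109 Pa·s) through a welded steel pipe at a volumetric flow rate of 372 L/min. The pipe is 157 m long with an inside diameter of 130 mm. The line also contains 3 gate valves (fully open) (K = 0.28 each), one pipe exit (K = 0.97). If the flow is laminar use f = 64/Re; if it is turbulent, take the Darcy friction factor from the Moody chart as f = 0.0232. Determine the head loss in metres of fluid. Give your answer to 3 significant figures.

h_f ≈ 0.332 m

Q = 372 L/min = 372/60000 = 0.0062 m³/s.
Cross-sectional area A = πD²/4 = π(0.13)²/4 = 0.01327 m²; mean velocity V = Q/A = 0.0062/0.01327 = 0.4671 m/s.
Reynolds number Re = ρVD/μ = 792 · 0.4671 · 0.13 / 0.00109 = 4.412e+04.
Re > 4000 → turbulent; use the Moody-chart value f = 0.0232.
Total minor-loss coefficient ΣK = 3·0.28 + 1·0.97 = 1.81.
ΔP = [f·L/D + ΣK]·(ρV²/2) = [0.0232·157/0.13 + 1.81]·(792·0.4671²/2) = [28.02 + 1.81]·86.4 = 2577 Pa.
Head loss h_f = ΔP/(ρg) = 2577/(792·9.81) = 0.332 m.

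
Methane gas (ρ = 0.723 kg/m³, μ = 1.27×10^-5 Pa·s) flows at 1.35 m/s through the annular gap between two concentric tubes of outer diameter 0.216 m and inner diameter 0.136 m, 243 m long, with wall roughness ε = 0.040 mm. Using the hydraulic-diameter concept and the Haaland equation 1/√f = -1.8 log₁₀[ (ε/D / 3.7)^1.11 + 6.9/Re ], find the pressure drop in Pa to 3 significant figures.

Hydraulic diameter D_h = 4A/P = D_o - D_i = 0.216 - 0.136 = 0.08 m.
Re = ρVD_h/μ = 0.723·1.35·0.08/1.27e-05 = 6148.
ε/D_h = 4e-05/0.08 = 0.0005; Haaland gives 1/√f = -1.8 log₁₀[5.07e-05+0.00112] = 5.275, so f = 0.03593.
ΔP = f(L/D_h)(ρV²/2) = 0.03593·243/0.08·0.6588 = 71.91 Pa.

ΔP ≈ 71.9 Pa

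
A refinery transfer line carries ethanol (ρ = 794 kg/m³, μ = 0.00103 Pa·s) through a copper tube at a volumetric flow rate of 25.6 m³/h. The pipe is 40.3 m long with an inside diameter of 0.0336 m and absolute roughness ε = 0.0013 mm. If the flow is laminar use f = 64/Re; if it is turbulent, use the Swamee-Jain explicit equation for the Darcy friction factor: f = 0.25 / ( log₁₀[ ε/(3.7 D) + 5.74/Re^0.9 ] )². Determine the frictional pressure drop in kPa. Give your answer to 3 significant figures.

Q = 25.6 m³/h = 25.6/3600 = 0.007111 m³/s.
Cross-sectional area A = πD²/4 = π(0.0336)²/4 = 0.0008867 m²; mean velocity V = Q/A = 0.007111/0.0008867 = 8.02 m/s.
Reynolds number Re = ρVD/μ = 794 · 8.02 · 0.0336 / 0.00103 = 2.077e+05.
Re > 4000 → turbulent. Relative roughness ε/D = 1.3e-06/0.0336 = 3.87e-05. Swamee-Jain: f = 0.25/(log₁₀[3.87e-05/3.7 + 5.74/2.077e+05^0.9])² = 0.25/(log₁₀[1.05e-05 + 9.4e-05])² = 0.25/(-3.981)² = 0.01577.
Darcy-Weisbach: ΔP = f(L/D)(ρV²/2) = 0.01577·(40.3/0.0336)·(794·8.02²/2) = 0.01577·1199·2.553e+04 = 4.831e+05 Pa.
ΔP = 4.831e+05 Pa = 483 kPa.

ΔP ≈ 483 kPa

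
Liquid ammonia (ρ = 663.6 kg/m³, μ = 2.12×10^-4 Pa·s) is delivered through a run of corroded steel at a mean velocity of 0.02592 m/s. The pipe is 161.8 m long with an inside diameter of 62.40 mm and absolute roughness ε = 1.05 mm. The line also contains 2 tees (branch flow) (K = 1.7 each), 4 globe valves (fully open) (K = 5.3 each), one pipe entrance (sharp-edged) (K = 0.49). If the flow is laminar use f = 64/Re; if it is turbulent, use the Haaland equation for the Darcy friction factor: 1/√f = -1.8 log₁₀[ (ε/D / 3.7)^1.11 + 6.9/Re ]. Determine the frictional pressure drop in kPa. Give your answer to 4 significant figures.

Reynolds number Re = ρVD/μ = 663.6 · 0.02592 · 0.0624 / 0.000212 = 5063.
Re > 4000 → turbulent. Relative roughness ε/D = 0.00105/0.0624 = 0.0168. Haaland: 1/√f = -1.8 log₁₀[(0.0168/3.7)^1.11 + 6.9/5063] = -1.8 log₁₀[0.00251 + 0.00136] = 4.341, so f = 0.05307.
Total minor-loss coefficient ΣK = 2·1.7 + 4·5.3 + 1·0.49 = 25.1.
ΔP = [f·L/D + ΣK]·(ρV²/2) = [0.05307·161.8/0.0624 + 25.1]·(663.6·0.02592²/2) = [137.6 + 25.1]·0.2229 = 36.27 Pa.
ΔP = 36.27 Pa = 0.03627 kPa.

ΔP ≈ 0.03627 kPa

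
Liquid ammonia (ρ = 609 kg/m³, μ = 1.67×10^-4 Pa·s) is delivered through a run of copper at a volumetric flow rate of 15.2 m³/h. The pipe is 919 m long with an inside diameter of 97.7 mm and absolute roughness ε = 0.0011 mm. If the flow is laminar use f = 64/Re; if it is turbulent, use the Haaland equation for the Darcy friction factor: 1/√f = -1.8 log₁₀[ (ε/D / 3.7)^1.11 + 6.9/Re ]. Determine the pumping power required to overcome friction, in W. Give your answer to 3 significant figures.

Q = 15.2 m³/h = 15.2/3600 = 0.004222 m³/s.
Cross-sectional area A = πD²/4 = π(0.0977)²/4 = 0.007497 m²; mean velocity V = Q/A = 0.004222/0.007497 = 0.5632 m/s.
Reynolds number Re = ρVD/μ = 609 · 0.5632 · 0.0977 / 0.000167 = 2.007e+05.
Re > 4000 → turbulent. Relative roughness ε/D = 1.1e-06/0.0977 = 1.13e-05. Haaland: 1/√f = -1.8 log₁₀[(1.13e-05/3.7)^1.11 + 6.9/2.007e+05] = -1.8 log₁₀[7.52e-07 + 3.44e-05] = 8.018, so f = 0.01556.
Darcy-Weisbach: ΔP = f(L/D)(ρV²/2) = 0.01556·(919/0.0977)·(609·0.5632²/2) = 0.01556·9406·96.59 = 1.413e+04 Pa.
Pumping power P = QΔP = 0.004222·1.413e+04 = 59.67 W = 59.7 W.

P ≈ 59.7 W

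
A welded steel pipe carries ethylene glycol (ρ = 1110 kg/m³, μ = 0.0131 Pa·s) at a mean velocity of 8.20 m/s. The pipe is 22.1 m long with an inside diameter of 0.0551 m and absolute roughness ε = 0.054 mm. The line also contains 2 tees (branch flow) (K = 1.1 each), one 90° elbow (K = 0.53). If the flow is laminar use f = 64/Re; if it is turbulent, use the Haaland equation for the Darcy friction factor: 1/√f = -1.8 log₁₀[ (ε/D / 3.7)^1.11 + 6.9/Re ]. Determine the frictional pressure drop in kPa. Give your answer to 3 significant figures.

Reynolds number Re = ρVD/μ = 1110 · 8.2 · 0.0551 / 0.0131 = 3.828e+04.
Re > 4000 → turbulent. Relative roughness ε/D = 5.4e-05/0.0551 = 0.00098. Haaland: 1/√f = -1.8 log₁₀[(0.00098/3.7)^1.11 + 6.9/3.828e+04] = -1.8 log₁₀[0.000107 + 0.00018] = 6.375, so f = 0.02461.
Total minor-loss coefficient ΣK = 2·1.1 + 1·0.53 = 2.73.
ΔP = [f·L/D + ΣK]·(ρV²/2) = [0.02461·22.1/0.0551 + 2.73]·(1110·8.2²/2) = [9.869 + 2.73]·3.732e+04 = 4.702e+05 Pa.
ΔP = 4.702e+05 Pa = 470 kPa.

ΔP ≈ 470 kPa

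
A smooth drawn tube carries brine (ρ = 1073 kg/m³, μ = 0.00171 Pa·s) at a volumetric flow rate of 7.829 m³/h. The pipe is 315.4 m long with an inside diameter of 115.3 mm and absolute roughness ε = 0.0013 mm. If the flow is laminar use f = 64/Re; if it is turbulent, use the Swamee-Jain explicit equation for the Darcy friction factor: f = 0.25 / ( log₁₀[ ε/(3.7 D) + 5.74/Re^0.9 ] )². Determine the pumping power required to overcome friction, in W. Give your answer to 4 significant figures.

Q = 7.829 m³/h = 7.829/3600 = 0.002175 m³/s.
Cross-sectional area A = πD²/4 = π(0.1153)²/4 = 0.01044 m²; mean velocity V = Q/A = 0.002175/0.01044 = 0.2083 m/s.
Reynolds number Re = ρVD/μ = 1073 · 0.2083 · 0.1153 / 0.00171 = 1.507e+04.
Re > 4000 → turbulent. Relative roughness ε/D = 1.3e-06/0.1153 = 1.13e-05. Swamee-Jain: f = 0.25/(log₁₀[1.13e-05/3.7 + 5.74/1.507e+04^0.9])² = 0.25/(log₁₀[3.05e-06 + 0.000997])² = 0.25/(-3)² = 0.02778.
Darcy-Weisbach: ΔP = f(L/D)(ρV²/2) = 0.02778·(315.4/0.1153)·(1073·0.2083²/2) = 0.02778·2735·23.27 = 1768 Pa.
Pumping power P = QΔP = 0.002175·1768 = 3.8459 W = 3.846 W.

P ≈ 3.846 W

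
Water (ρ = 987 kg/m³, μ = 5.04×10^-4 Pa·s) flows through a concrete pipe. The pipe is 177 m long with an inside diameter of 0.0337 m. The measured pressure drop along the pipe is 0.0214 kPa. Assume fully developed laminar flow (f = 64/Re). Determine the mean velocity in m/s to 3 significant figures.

For laminar flow, f = 64/Re with Re = ρVD/μ, so Darcy-Weisbach reduces to ΔP = 32μLV/D². Solving for V: V = ΔP·D²/(32μL) = 21.4·(0.0337)²/(32·0.000504·177) = 0.008514 m/s.
Check: Re = ρVD/μ = 987·0.008514·0.0337/0.000504 = 561.9 < 2300, so the laminar assumption holds.

V ≈ 0.00851 m/s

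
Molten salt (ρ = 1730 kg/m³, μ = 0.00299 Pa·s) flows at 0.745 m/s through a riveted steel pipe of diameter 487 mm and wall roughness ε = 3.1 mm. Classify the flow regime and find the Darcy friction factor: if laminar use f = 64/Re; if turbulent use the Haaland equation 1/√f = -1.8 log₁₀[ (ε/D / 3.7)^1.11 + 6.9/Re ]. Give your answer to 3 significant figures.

Re = ρVD/μ = 1730·0.745·0.487/0.00299 = 2.099e+05.
Re > 4000 → turbulent. ε/D = 0.0031/0.487 = 0.00637; Haaland: 1/√f = -1.8 log₁₀[0.000854 + 3.29e-05] = 5.494, so f = 0.03313.

f ≈ 0.0331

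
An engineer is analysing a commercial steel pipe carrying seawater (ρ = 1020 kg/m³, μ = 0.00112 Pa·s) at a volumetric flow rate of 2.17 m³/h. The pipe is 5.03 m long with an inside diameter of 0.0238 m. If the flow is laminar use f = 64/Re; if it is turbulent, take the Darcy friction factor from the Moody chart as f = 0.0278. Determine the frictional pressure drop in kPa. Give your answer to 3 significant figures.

ΔP ≈ 5.50 kPa

Q = 2.17 m³/h = 2.17/3600 = 0.0006028 m³/s.
Cross-sectional area A = πD²/4 = π(0.0238)²/4 = 0.0004449 m²; mean velocity V = Q/A = 0.0006028/0.0004449 = 1.355 m/s.
Reynolds number Re = ρVD/μ = 1020 · 1.355 · 0.0238 / 0.00112 = 2.937e+04.
Re > 4000 → turbulent; use the Moody-chart value f = 0.0278.
Darcy-Weisbach: ΔP = f(L/D)(ρV²/2) = 0.0278·(5.03/0.0238)·(1020·1.355²/2) = 0.0278·211.3·936.3 = 5501 Pa.
ΔP = 5501 Pa = 5.50 kPa.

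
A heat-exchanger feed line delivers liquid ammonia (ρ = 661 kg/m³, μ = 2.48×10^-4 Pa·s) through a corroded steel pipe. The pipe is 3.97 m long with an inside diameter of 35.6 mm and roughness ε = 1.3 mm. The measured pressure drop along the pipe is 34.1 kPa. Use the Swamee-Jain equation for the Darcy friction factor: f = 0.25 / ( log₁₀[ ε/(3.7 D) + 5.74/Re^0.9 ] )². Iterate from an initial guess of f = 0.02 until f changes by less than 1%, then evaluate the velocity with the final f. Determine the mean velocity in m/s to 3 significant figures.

Rearranging Darcy-Weisbach: V = √(2·ΔP·D/(f·L·ρ)). With ε/D = 0.0013/0.0356 = 0.0365, iterate starting from f = 0.02:
  f = 0.02 → V = √(2·3.41e+04·0.0356/(0.02·3.97·661)) = 6.802 m/s; Re = ρVD/μ = 6.454e+05; f → 0.06224
  f = 0.06224 → V = 3.856 m/s; Re = 3.658e+05; f → 0.0623
Converged (Δf/f < 1%). With the final f = 0.0623: V = √(2·3.41e+04·0.0356/(0.0623·3.97·661)) = 3.854 m/s.

V ≈ 3.85 m/s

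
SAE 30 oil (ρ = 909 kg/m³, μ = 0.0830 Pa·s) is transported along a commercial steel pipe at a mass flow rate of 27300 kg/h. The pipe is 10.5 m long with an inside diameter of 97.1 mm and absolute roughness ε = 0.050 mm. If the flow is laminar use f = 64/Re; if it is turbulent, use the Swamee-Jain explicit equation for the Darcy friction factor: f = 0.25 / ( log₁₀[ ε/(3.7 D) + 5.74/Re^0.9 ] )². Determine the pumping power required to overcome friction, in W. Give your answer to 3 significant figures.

P ≈ 27.8 W

ṁ = 27300 kg/h = 27300/3600 = 7.583 kg/s.
A = πD²/4 = π(0.0971)²/4 = 0.007405 m²; mean velocity V = ṁ/(ρA) = 7.583/(909 · 0.007405) = 1.127 m/s.
Reynolds number Re = ρVD/μ = 909 · 1.127 · 0.0971 / 0.083 = 1198.
Re < 2300 → laminar flow, so f = 64/Re = 64/1198 = 0.05342 (the turbulent correlation is not needed).
Darcy-Weisbach: ΔP = f(L/D)(ρV²/2) = 0.05342·(10.5/0.0971)·(909·1.127²/2) = 0.05342·108.1·576.9 = 3332 Pa.
Q = ṁ/ρ = 7.583/909 = 0.008343 m³/s.
Pumping power P = QΔP = 0.008343·3332 = 27.80 W = 27.8 W.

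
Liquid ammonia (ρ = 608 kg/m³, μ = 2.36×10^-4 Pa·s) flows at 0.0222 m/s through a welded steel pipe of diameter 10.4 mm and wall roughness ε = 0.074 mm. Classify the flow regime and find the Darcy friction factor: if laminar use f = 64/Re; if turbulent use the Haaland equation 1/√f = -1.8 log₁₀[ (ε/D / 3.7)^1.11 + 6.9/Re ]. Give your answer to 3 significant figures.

Re = ρVD/μ = 608·0.0222·0.0104/0.000236 = 594.8.
Re < 2300 → laminar, so f = 64/Re = 0.1076 (roughness is irrelevant in laminar flow).

f ≈ 0.108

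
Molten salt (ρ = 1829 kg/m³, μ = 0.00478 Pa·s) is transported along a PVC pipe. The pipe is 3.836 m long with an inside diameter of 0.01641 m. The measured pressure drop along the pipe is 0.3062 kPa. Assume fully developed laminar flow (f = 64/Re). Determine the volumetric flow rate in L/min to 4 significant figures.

For laminar flow, f = 64/Re with Re = ρVD/μ, so Darcy-Weisbach reduces to ΔP = 32μLV/D². Solving for V: V = ΔP·D²/(32μL) = 306.2·(0.01641)²/(32·0.00478·3.836) = 0.1405 m/s.
Check: Re = ρVD/μ = 1829·0.1405·0.01641/0.00478 = 882.4 < 2300, so the laminar assumption holds.
Q = V·A = 0.1405·(π/4·0.01641²) = 2.972e-05 m³/s = 1.783 L/min.

Q ≈ 1.783 L/min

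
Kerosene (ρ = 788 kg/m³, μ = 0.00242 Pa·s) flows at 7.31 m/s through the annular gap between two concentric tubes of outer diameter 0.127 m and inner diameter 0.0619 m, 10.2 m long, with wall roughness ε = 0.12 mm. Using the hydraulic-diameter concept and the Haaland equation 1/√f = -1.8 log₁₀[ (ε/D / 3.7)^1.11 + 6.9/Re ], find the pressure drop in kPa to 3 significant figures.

Hydraulic diameter D_h = 4A/P = D_o - D_i = 0.127 - 0.0619 = 0.0651 m.
Re = ρVD_h/μ = 788·7.31·0.0651/0.00242 = 1.55e+05.
ε/D_h = 0.00012/0.0651 = 0.00184; Haaland gives 1/√f = -1.8 log₁₀[0.000216+4.45e-05] = 6.452, so f = 0.02402.
ΔP = f(L/D_h)(ρV²/2) = 0.02402·10.2/0.0651·2.105e+04 = 7.924e+04 Pa.
ΔP = 79.2 kPa.

ΔP ≈ 79.2 kPa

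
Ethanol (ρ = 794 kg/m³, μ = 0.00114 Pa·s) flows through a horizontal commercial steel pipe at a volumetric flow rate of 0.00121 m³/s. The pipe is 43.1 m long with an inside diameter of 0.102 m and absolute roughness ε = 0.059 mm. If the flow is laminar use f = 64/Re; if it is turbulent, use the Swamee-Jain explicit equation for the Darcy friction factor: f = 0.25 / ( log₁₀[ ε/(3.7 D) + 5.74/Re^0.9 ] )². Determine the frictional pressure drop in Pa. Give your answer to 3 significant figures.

Cross-sectional area A = πD²/4 = π(0.102)²/4 = 0.008171 m²; mean velocity V = Q/A = 0.00121/0.008171 = 0.1481 m/s.
Reynolds number Re = ρVD/μ = 794 · 0.1481 · 0.102 / 0.00114 = 1.052e+04.
Re > 4000 → turbulent. Relative roughness ε/D = 5.9e-05/0.102 = 0.000578. Swamee-Jain: f = 0.25/(log₁₀[0.000578/3.7 + 5.74/1.052e+04^0.9])² = 0.25/(log₁₀[0.000156 + 0.00138])² = 0.25/(-2.814)² = 0.03157.
Darcy-Weisbach: ΔP = f(L/D)(ρV²/2) = 0.03157·(43.1/0.102)·(794·0.1481²/2) = 0.03157·422.5·8.705 = 116.1 Pa.

ΔP ≈ 116 Pa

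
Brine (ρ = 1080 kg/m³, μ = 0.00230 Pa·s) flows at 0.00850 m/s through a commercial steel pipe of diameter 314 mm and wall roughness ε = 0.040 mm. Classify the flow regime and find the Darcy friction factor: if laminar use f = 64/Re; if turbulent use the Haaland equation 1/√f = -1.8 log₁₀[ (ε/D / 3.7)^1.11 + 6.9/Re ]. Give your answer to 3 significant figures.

f ≈ 0.0511

Re = ρVD/μ = 1080·0.0085·0.314/0.0023 = 1253.
Re < 2300 → laminar, so f = 64/Re = 0.05107 (roughness is irrelevant in laminar flow).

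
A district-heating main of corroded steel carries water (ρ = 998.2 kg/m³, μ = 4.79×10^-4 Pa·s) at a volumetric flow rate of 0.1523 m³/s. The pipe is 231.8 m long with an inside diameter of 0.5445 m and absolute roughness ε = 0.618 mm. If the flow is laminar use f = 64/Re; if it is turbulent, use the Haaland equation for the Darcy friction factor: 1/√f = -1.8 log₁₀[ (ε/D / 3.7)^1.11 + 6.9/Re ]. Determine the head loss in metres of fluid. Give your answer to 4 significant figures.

Cross-sectional area A = πD²/4 = π(0.5445)²/4 = 0.2329 m²; mean velocity V = Q/A = 0.1523/0.2329 = 0.6541 m/s.
Reynolds number Re = ρVD/μ = 998.2 · 0.6541 · 0.5445 / 0.000479 = 7.422e+05.
Re > 4000 → turbulent. Relative roughness ε/D = 0.000618/0.5445 = 0.00113. Haaland: 1/√f = -1.8 log₁₀[(0.00113/3.7)^1.11 + 6.9/7.422e+05] = -1.8 log₁₀[0.000126 + 9.3e-06] = 6.964, so f = 0.02062.
Darcy-Weisbach: ΔP = f(L/D)(ρV²/2) = 0.02062·(231.8/0.5445)·(998.2·0.6541²/2) = 0.02062·425.7·213.5 = 1874 Pa.
Head loss h_f = ΔP/(ρg) = 1874/(998.2·9.81) = 0.1914 m.

h_f ≈ 0.1914 m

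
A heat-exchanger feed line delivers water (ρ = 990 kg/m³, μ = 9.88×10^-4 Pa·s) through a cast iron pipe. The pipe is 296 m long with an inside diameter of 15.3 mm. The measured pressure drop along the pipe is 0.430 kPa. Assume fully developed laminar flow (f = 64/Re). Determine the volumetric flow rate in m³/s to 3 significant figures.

Q ≈ 1.98×10^-6 m³/s

For laminar flow, f = 64/Re with Re = ρVD/μ, so Darcy-Weisbach reduces to ΔP = 32μLV/D². Solving for V: V = ΔP·D²/(32μL) = 430·(0.0153)²/(32·0.000988·296) = 0.01076 m/s.
Check: Re = ρVD/μ = 990·0.01076·0.0153/0.000988 = 164.9 < 2300, so the laminar assumption holds.
Q = V·A = 0.01076·(π/4·0.0153²) = 1.978e-06 m³/s = 1.98×10^-6 m³/s.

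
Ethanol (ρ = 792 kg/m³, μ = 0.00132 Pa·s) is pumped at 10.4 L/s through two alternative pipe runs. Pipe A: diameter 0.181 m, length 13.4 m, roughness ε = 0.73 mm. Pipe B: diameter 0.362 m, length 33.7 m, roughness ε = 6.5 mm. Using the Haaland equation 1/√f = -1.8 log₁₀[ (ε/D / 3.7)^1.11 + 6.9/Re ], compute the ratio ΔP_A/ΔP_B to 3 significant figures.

ΔP_A/ΔP_B ≈ 8.03

Pipe A: V = Q/A = 0.0104/0.02573 = 0.4042 m/s; Re = 4.39e+04; ε/D = 0.00403; Haaland → f = 0.03066; ΔP_A = f(L/D)(ρV²/2) = 146.9 Pa.
Pipe B: V = Q/A = 0.0104/0.1029 = 0.101 m/s; Re = 2.195e+04; ε/D = 0.018; Haaland → f = 0.04857; ΔP_B = f(L/D)(ρV²/2) = 18.28 Pa.
ΔP_A/ΔP_B = 146.9/18.28 = 8.03.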